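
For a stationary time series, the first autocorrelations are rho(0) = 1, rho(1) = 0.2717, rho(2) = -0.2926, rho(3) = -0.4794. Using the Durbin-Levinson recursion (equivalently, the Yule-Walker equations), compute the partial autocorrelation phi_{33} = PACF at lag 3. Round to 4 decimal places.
\phi_{33} = -0.3340

The PACF at lag k is phi_{kk}, the last component of the solution
to the Yule-Walker system G_k phi = r_k where
  (G_k)_{ij} = rho(|i - j|), (r_k)_i = rho(i), i,j = 1..k.
Equivalently, Durbin-Levinson gives phi_{kk} iteratively:
  phi_{11} = rho(1)
  phi_{kk} = [rho(k) - sum_{j=1..k-1} phi_{k-1,j} rho(k-j)]
            / [1 - sum_{j=1..k-1} phi_{k-1,j} rho(j)],
  phi_{k,j} = phi_{k-1,j} - phi_{kk} phi_{k-1,k-j},  j = 1..k-1.
Step k = 1:
  phi_11 = rho(1) = 0.2717.
Step k = 2:
  phi_22 = [rho(2) - phi_11 rho(1)] / [1 - phi_11 rho(1)] = [-0.2926 - (0.2717)(0.2717)] / [1 - (0.2717)(0.2717)]
         = -0.36642089 / 0.92617911 = -0.395626.
  Update: phi_21 = phi_11 - phi_22 phi_11 = 0.2717 - (-0.395626)(0.2717) = 0.379192.
Step k = 3:
  phi_33 = [rho(3) - phi_21 rho(2) - phi_22 rho(1)] / [1 - phi_21 rho(1) - phi_22 rho(2)]
    numerator   = -0.4794 - (0.379192)(-0.2926) - (-0.395626)(0.2717) = -0.26095682
    denominator = 1 - (0.379192)(0.2717) - (-0.395626)(-0.2926) = 0.78121334
  phi_33 = -0.26095682 / 0.78121334 = -0.334.
Therefore phi_{33} = -0.3340.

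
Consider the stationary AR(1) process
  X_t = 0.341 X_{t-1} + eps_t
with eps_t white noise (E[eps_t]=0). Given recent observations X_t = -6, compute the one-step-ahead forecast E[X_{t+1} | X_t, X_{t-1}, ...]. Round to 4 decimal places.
E[X_{t+1} \mid \mathcal F_t] = -2.0460

For an AR(p) model X_t = c + sum_i phi_i X_{t-i} + eps_t, the
one-step-ahead conditional mean is
  E[X_{t+1} | X_t, ...] = c + sum_i phi_i X_{t+1-i}.
Substitute known values:
  E[X_{t+1} | ...] = (0.341) * (-6)
                   = -2.0460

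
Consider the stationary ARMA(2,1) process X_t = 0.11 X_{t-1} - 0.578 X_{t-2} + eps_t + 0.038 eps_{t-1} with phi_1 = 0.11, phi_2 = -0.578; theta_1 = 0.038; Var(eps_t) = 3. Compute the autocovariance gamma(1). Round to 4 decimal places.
\gamma(1) = 0.3899

Multiply the model equation by X_{t-k} and take expectations. With theta_0 = psi_0 = 1 and psi_j the MA(infinity) weights, this gives
  gamma(k) - sum_i phi_i gamma(k-i) = c_k,
  c_k = sigma^2 * sum_{j=k..q} theta_j psi_{j-k}   (c_k = 0 for k > q),
using gamma(-m) = gamma(m).
psi-weights needed (psi_j = theta_j + sum_i phi_i psi_{j-i}):
  psi_1 = theta_1 + phi_1 = 0.038 + (0.11) = 0.148
Right-hand sides:
  c_0 = sigma^2 (1 + theta_1 psi_1) = 3 * (1 + (0.038)(0.148)) = 3 * 1.005624 = 3.016872
  c_1 = sigma^2 theta_1 = 3 * (0.038) = 0.114
  c_2 = 0
Equations for k = 0, 1, 2 (AR order 2, c_2 = 0):
  (E0) gamma(0) = phi_1 gamma(1) + phi_2 gamma(2) + c_0
  (E1) gamma(1) = phi_1 gamma(0) + phi_2 gamma(1) + c_1
  (E2) gamma(2) = phi_1 gamma(1) + phi_2 gamma(0)
From (E1): gamma(1) = A gamma(0) + B with
  A = phi_1 / (1 - phi_2) = 0.11 / 1.578 = 0.069708,   B = c_1 / (1 - phi_2) = 0.114 / 1.578 = 0.072243.
Insert (E2) into (E0): gamma(0) (1 - phi_2^2) = phi_1 (1 + phi_2) gamma(1) + c_0.
  phi_1 (1 + phi_2) = (0.11)(0.422) = 0.04642,   1 - phi_2^2 = 0.665916.
Replace gamma(1) by A gamma(0) + B and collect gamma(0):
  gamma(0) [0.665916 - (0.04642)(0.069708)] = (0.04642)(0.072243) + 3.016872
  gamma(0) * 0.66268 = 3.020226
  gamma(0) = 3.020226 / 0.66268 = 4.557592.
  gamma(1) = A gamma(0) + B = (0.069708)(4.557592) + (0.072243) = 0.389946.
Therefore gamma(1) = 0.3899 (to 4 decimal places).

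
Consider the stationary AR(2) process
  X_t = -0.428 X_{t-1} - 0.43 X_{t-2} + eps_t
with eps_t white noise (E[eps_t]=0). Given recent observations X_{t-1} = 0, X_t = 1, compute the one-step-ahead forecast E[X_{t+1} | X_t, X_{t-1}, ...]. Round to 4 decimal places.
E[X_{t+1} \mid \mathcal F_t] = -0.4280

For an AR(p) model X_t = c + sum_i phi_i X_{t-i} + eps_t, the
one-step-ahead conditional mean is
  E[X_{t+1} | X_t, ...] = c + sum_i phi_i X_{t+1-i}.
Substitute known values:
  E[X_{t+1} | ...] = (-0.428) * (1) + (-0.43) * (0)
                   = -0.4280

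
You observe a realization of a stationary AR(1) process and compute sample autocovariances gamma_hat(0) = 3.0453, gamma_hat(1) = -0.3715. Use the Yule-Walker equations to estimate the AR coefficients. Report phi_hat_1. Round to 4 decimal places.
\hat\phi_{1} = -0.1220

The Yule-Walker equations for an AR(p) process read, in matrix form,
  Gamma_p phi = r_p,   with   (Gamma_p)_{ij} = gamma(|i - j|),
                       (r_p)_i = gamma(i),   i,j = 1..p.
Substitute the sample gammas (Toeplitz matrix and right-hand side of size 1):
  Gamma_p = [[3.0453]]
  r_p     = [-0.3715]
With p = 1 this is the single equation gamma(0) phi_1 = gamma(1):
  phi_hat_1 = gamma(1) / gamma(0) = -0.3715 / 3.0453 = -0.1220.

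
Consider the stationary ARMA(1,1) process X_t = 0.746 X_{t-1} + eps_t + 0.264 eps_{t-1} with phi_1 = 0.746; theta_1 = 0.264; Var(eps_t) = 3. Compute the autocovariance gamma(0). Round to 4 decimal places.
\gamma(0) = 9.9006

Multiply the model equation by X_{t-k} and take expectations. With theta_0 = psi_0 = 1 and psi_j the MA(infinity) weights, this gives
  gamma(k) - sum_i phi_i gamma(k-i) = c_k,
  c_k = sigma^2 * sum_{j=k..q} theta_j psi_{j-k}   (c_k = 0 for k > q),
using gamma(-m) = gamma(m).
psi-weights needed (psi_j = theta_j + sum_i phi_i psi_{j-i}):
  psi_1 = theta_1 + phi_1 = 0.264 + (0.746) = 1.01
Right-hand sides:
  c_0 = sigma^2 (1 + theta_1 psi_1) = 3 * (1 + (0.264)(1.01)) = 3 * 1.26664 = 3.79992
  c_1 = sigma^2 theta_1 = 3 * (0.264) = 0.792
  c_2 = 0
Equations for k = 0 and k = 1 (AR order 1):
  gamma(0) = phi_1 gamma(1) + c_0
  gamma(1) = phi_1 gamma(0) + c_1
Substituting the second into the first: gamma(0) (1 - phi_1^2) = c_0 + phi_1 c_1, so
  gamma(0) = (c_0 + phi_1 c_1) / (1 - phi_1^2) = (3.79992 + (0.746)(0.792)) / (1 - (0.746)^2) = 4.390752 / 0.443484 = 9.900587.
Therefore gamma(0) = 9.9006 (to 4 decimal places).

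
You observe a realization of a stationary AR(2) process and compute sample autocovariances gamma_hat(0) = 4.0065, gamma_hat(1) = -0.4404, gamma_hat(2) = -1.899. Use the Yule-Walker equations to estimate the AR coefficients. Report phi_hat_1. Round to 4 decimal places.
\hat\phi_{1} = -0.1640

The Yule-Walker equations for an AR(p) process read, in matrix form,
  Gamma_p phi = r_p,   with   (Gamma_p)_{ij} = gamma(|i - j|),
                       (r_p)_i = gamma(i),   i,j = 1..p.
Substitute the sample gammas (Toeplitz matrix and right-hand side of size 2):
  Gamma_p = [[4.0065, -0.4404], [-0.4404, 4.0065]]
  r_p     = [-0.4404, -1.899]
Written out:
  4.0065 phi_1 - 0.4404 phi_2 = -0.4404
  -0.4404 phi_1 + 4.0065 phi_2 = -1.899
Solve by Cramer's rule:
  det = gamma(0)^2 - gamma(1)^2 = (4.0065)^2 - (-0.4404)^2 = 16.05204225 - 0.19395216 = 15.85809009
  phi_hat_1 = [gamma(1) gamma(0) - gamma(1) gamma(2)] / det = [(-0.4404)(4.0065) - (-0.4404)(-1.899)] / 15.85809009 = -2.6007822 / 15.85809009 = -0.164
  phi_hat_2 = [gamma(0) gamma(2) - gamma(1)^2] / det = [(4.0065)(-1.899) - (-0.4404)^2] / 15.85809009 = -7.80229566 / 15.85809009 = -0.492
So phi_hat = [-0.1640, -0.4920].
Therefore phi_hat_1 = -0.1640.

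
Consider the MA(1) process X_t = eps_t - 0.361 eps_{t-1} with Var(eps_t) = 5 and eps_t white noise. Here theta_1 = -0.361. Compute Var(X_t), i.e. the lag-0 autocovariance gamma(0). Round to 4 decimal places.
\gamma(0) = 5.6516

For an MA(q) process X_t = eps_t + sum_i theta_i eps_{t-i} with
Var(eps_t) = sigma^2, the variance is
  gamma(0) = sigma^2 * (1 + sum_i theta_i^2).
  sum_i theta_i^2 = (-0.361)^2 = 0.130321.
  gamma(0) = 5 * (1 + 0.130321) = 5 * 1.130321 = 5.651605, which rounds to 5.6516.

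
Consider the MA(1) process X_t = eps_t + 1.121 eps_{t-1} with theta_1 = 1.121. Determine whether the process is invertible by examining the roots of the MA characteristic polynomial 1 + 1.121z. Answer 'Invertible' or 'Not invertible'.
\text{Not invertible}

The MA(q) characteristic polynomial is P(z) = 1 + 1.121z.
Invertibility requires all roots to lie outside the unit circle, i.e. |z| > 1 for every root.
This is linear in z: 1 + (1.121) z = 0  =>  z = -1/(1.121) = -0.892061,  |z| = 0.892061.
Moduli of all roots: 0.8921.
All moduli strictly greater than 1? No.
Verdict: Not invertible.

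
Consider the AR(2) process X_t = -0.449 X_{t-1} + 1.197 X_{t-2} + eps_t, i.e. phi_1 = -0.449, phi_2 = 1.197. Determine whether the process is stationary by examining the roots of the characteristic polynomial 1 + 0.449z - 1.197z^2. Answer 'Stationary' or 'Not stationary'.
\text{Not stationary}

The AR(p) characteristic polynomial is P(z) = 1 + 0.449z - 1.197z^2.
Stationarity requires all roots to lie outside the unit circle, i.e. |z| > 1 for every root.
Set 1 + (0.449) z + (-1.197) z^2 = 0, i.e. a z^2 + b z + c = 0 with a = -1.197, b = 0.449, c = 1.
Discriminant D = b^2 - 4ac = (0.449)^2 - 4*(-1.197)*1 = 0.201601 - (-4.788) = 4.989601.
D >= 0, so the roots are real: z = (-b +/- sqrt(D)) / (2a) = (-0.449 +/- 2.233741) / (-2.394).
  z_1 = (-0.449 + 2.233741) / (-2.394) = -0.7455,   |z_1| = 0.7455.
  z_2 = (-0.449 - 2.233741) / (-2.394) = 1.1206,   |z_2| = 1.1206.
Moduli of all roots: 0.7455, 1.1206.
All moduli strictly greater than 1? No.
Verdict: Not stationary.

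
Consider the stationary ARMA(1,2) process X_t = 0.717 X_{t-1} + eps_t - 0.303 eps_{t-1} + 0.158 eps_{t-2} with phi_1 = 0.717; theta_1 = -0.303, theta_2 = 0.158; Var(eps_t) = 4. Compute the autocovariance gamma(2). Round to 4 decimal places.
\gamma(2) = 3.2349

Multiply the model equation by X_{t-k} and take expectations. With theta_0 = psi_0 = 1 and psi_j the MA(infinity) weights, this gives
  gamma(k) - sum_i phi_i gamma(k-i) = c_k,
  c_k = sigma^2 * sum_{j=k..q} theta_j psi_{j-k}   (c_k = 0 for k > q),
using gamma(-m) = gamma(m).
psi-weights needed (psi_j = theta_j + sum_i phi_i psi_{j-i}):
  psi_1 = theta_1 + phi_1 = -0.303 + (0.717) = 0.414
  psi_2 = theta_2 + phi_1 psi_1 = 0.158 + (0.717)(0.414) = 0.454838
Right-hand sides:
  c_0 = sigma^2 (1 + theta_1 psi_1 + theta_2 psi_2) = 4 * (1 + (-0.303)(0.414) + (0.158)(0.454838)) = 4 * 0.946422 = 3.78569
  c_1 = sigma^2 (theta_1 + theta_2 psi_1) = 4 * (-0.303 + (0.158)(0.414)) = -0.950352
  c_2 = sigma^2 theta_2 = 4 * (0.158) = 0.632
Equations for k = 0 and k = 1 (AR order 1):
  gamma(0) = phi_1 gamma(1) + c_0
  gamma(1) = phi_1 gamma(0) + c_1
Substituting the second into the first: gamma(0) (1 - phi_1^2) = c_0 + phi_1 c_1, so
  gamma(0) = (c_0 + phi_1 c_1) / (1 - phi_1^2) = (3.78569 + (0.717)(-0.950352)) / (1 - (0.717)^2) = 3.104287 / 0.485911 = 6.388592.
  gamma(1) = phi_1 gamma(0) + c_1 = (0.717)(6.388592) + (-0.950352) = 3.630269.
For k = 2: gamma(2) = phi_1 gamma(1) + c_2
  = (0.717)(3.630269) + (0.632) = 3.234903.
Therefore gamma(2) = 3.2349 (to 4 decimal places).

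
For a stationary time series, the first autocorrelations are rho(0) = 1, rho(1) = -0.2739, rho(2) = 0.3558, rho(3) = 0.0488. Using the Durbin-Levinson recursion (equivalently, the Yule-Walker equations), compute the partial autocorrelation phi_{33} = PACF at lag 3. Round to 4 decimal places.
\phi_{33} = 0.2379

The PACF at lag k is phi_{kk}, the last component of the solution
to the Yule-Walker system G_k phi = r_k where
  (G_k)_{ij} = rho(|i - j|), (r_k)_i = rho(i), i,j = 1..k.
Equivalently, Durbin-Levinson gives phi_{kk} iteratively:
  phi_{11} = rho(1)
  phi_{kk} = [rho(k) - sum_{j=1..k-1} phi_{k-1,j} rho(k-j)]
            / [1 - sum_{j=1..k-1} phi_{k-1,j} rho(j)],
  phi_{k,j} = phi_{k-1,j} - phi_{kk} phi_{k-1,k-j},  j = 1..k-1.
Step k = 1:
  phi_11 = rho(1) = -0.2739.
Step k = 2:
  phi_22 = [rho(2) - phi_11 rho(1)] / [1 - phi_11 rho(1)] = [0.3558 - (-0.2739)(-0.2739)] / [1 - (-0.2739)(-0.2739)]
         = 0.28077879 / 0.92497879 = 0.303552.
  Update: phi_21 = phi_11 - phi_22 phi_11 = -0.2739 - (0.303552)(-0.2739) = -0.190757.
Step k = 3:
  phi_33 = [rho(3) - phi_21 rho(2) - phi_22 rho(1)] / [1 - phi_21 rho(1) - phi_22 rho(2)]
    numerator   = 0.0488 - (-0.190757)(0.3558) - (0.303552)(-0.2739) = 0.1998142
    denominator = 1 - (-0.190757)(-0.2739) - (0.303552)(0.3558) = 0.83974794
  phi_33 = 0.1998142 / 0.83974794 = 0.2379.
Therefore phi_{33} = 0.2379.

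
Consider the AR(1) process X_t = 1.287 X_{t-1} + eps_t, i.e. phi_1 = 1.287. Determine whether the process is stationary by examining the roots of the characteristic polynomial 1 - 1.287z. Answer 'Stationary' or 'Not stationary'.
\text{Not stationary}

The AR(p) characteristic polynomial is P(z) = 1 - 1.287z.
Stationarity requires all roots to lie outside the unit circle, i.e. |z| > 1 for every root.
This is linear in z: 1 + (-1.287) z = 0  =>  z = -1/(-1.287) = 0.777001,  |z| = 0.777001.
Moduli of all roots: 0.7770.
All moduli strictly greater than 1? No.
Verdict: Not stationary.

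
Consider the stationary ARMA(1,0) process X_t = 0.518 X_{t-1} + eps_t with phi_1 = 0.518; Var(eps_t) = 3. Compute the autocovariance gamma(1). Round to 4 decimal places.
\gamma(1) = 2.1239

Multiply the model equation by X_{t-k} and take expectations. With theta_0 = psi_0 = 1 and psi_j the MA(infinity) weights, this gives
  gamma(k) - sum_i phi_i gamma(k-i) = c_k,
  c_k = sigma^2 * sum_{j=k..q} theta_j psi_{j-k}   (c_k = 0 for k > q),
using gamma(-m) = gamma(m).
Pure AR (q = 0): c_0 = sigma^2 = 3, c_k = 0 for k >= 1.
Equations for k = 0 and k = 1 (AR order 1):
  gamma(0) = phi_1 gamma(1) + c_0
  gamma(1) = phi_1 gamma(0) + c_1
Substituting the second into the first: gamma(0) (1 - phi_1^2) = c_0 + phi_1 c_1, so
  gamma(0) = c_0 / (1 - phi_1^2) = 3 / (1 - (0.518)^2) = 3 / 0.731676 = 4.100175.
  gamma(1) = phi_1 gamma(0) = (0.518)(4.100175) = 2.123891.
Therefore gamma(1) = 2.1239 (to 4 decimal places).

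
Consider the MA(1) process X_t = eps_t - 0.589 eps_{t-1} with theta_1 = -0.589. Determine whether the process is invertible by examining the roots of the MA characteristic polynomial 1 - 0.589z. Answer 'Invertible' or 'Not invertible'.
\text{Invertible}

The MA(q) characteristic polynomial is P(z) = 1 - 0.589z.
Invertibility requires all roots to lie outside the unit circle, i.e. |z| > 1 for every root.
This is linear in z: 1 + (-0.589) z = 0  =>  z = -1/(-0.589) = 1.697793,  |z| = 1.697793.
Moduli of all roots: 1.6978.
All moduli strictly greater than 1? Yes.
Verdict: Invertible.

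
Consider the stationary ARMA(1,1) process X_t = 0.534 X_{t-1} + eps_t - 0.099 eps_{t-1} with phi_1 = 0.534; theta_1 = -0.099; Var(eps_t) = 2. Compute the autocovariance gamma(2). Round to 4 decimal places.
\gamma(2) = 0.6155

Multiply the model equation by X_{t-k} and take expectations. With theta_0 = psi_0 = 1 and psi_j the MA(infinity) weights, this gives
  gamma(k) - sum_i phi_i gamma(k-i) = c_k,
  c_k = sigma^2 * sum_{j=k..q} theta_j psi_{j-k}   (c_k = 0 for k > q),
using gamma(-m) = gamma(m).
psi-weights needed (psi_j = theta_j + sum_i phi_i psi_{j-i}):
  psi_1 = theta_1 + phi_1 = -0.099 + (0.534) = 0.435
Right-hand sides:
  c_0 = sigma^2 (1 + theta_1 psi_1) = 2 * (1 + (-0.099)(0.435)) = 2 * 0.956935 = 1.91387
  c_1 = sigma^2 theta_1 = 2 * (-0.099) = -0.198
  c_2 = 0
Equations for k = 0 and k = 1 (AR order 1):
  gamma(0) = phi_1 gamma(1) + c_0
  gamma(1) = phi_1 gamma(0) + c_1
Substituting the second into the first: gamma(0) (1 - phi_1^2) = c_0 + phi_1 c_1, so
  gamma(0) = (c_0 + phi_1 c_1) / (1 - phi_1^2) = (1.91387 + (0.534)(-0.198)) / (1 - (0.534)^2) = 1.808138 / 0.714844 = 2.529416.
  gamma(1) = phi_1 gamma(0) + c_1 = (0.534)(2.529416) + (-0.198) = 1.152708.
For k = 2 (> q): gamma(2) = phi_1 gamma(1) = (0.534)(1.152708) = 0.615546.
Therefore gamma(2) = 0.6155 (to 4 decimal places).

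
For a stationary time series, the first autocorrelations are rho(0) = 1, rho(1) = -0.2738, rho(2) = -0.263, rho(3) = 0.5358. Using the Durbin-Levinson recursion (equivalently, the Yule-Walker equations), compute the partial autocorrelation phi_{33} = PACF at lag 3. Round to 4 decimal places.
\phi_{33} = 0.4210

The PACF at lag k is phi_{kk}, the last component of the solution
to the Yule-Walker system G_k phi = r_k where
  (G_k)_{ij} = rho(|i - j|), (r_k)_i = rho(i), i,j = 1..k.
Equivalently, Durbin-Levinson gives phi_{kk} iteratively:
  phi_{11} = rho(1)
  phi_{kk} = [rho(k) - sum_{j=1..k-1} phi_{k-1,j} rho(k-j)]
            / [1 - sum_{j=1..k-1} phi_{k-1,j} rho(j)],
  phi_{k,j} = phi_{k-1,j} - phi_{kk} phi_{k-1,k-j},  j = 1..k-1.
Step k = 1:
  phi_11 = rho(1) = -0.2738.
Step k = 2:
  phi_22 = [rho(2) - phi_11 rho(1)] / [1 - phi_11 rho(1)] = [-0.263 - (-0.2738)(-0.2738)] / [1 - (-0.2738)(-0.2738)]
         = -0.33796644 / 0.92503356 = -0.365356.
  Update: phi_21 = phi_11 - phi_22 phi_11 = -0.2738 - (-0.365356)(-0.2738) = -0.373834.
Step k = 3:
  phi_33 = [rho(3) - phi_21 rho(2) - phi_22 rho(1)] / [1 - phi_21 rho(1) - phi_22 rho(2)]
    numerator   = 0.5358 - (-0.373834)(-0.263) - (-0.365356)(-0.2738) = 0.33744711
    denominator = 1 - (-0.373834)(-0.2738) - (-0.365356)(-0.263) = 0.80155554
  phi_33 = 0.33744711 / 0.80155554 = 0.421.
Therefore phi_{33} = 0.4210.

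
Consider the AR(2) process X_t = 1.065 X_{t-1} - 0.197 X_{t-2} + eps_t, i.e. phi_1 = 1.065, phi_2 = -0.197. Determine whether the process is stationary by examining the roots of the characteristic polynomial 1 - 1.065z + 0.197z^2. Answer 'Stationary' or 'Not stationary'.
\text{Stationary}

The AR(p) characteristic polynomial is P(z) = 1 - 1.065z + 0.197z^2.
Stationarity requires all roots to lie outside the unit circle, i.e. |z| > 1 for every root.
Set 1 + (-1.065) z + (0.197) z^2 = 0, i.e. a z^2 + b z + c = 0 with a = 0.197, b = -1.065, c = 1.
Discriminant D = b^2 - 4ac = (-1.065)^2 - 4*(0.197)*1 = 1.134225 - (0.788) = 0.346225.
D >= 0, so the roots are real: z = (-b +/- sqrt(D)) / (2a) = (1.065 +/- 0.588409) / (0.394).
  z_1 = (1.065 + 0.588409) / (0.394) = 4.1965,   |z_1| = 4.1965.
  z_2 = (1.065 - 0.588409) / (0.394) = 1.2096,   |z_2| = 1.2096.
Moduli of all roots: 4.1965, 1.2096.
All moduli strictly greater than 1? Yes.
Verdict: Stationary.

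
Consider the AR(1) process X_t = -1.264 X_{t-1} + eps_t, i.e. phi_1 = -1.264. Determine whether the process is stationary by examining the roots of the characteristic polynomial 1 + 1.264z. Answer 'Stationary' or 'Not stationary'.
\text{Not stationary}

The AR(p) characteristic polynomial is P(z) = 1 + 1.264z.
Stationarity requires all roots to lie outside the unit circle, i.e. |z| > 1 for every root.
This is linear in z: 1 + (1.264) z = 0  =>  z = -1/(1.264) = -0.791139,  |z| = 0.791139.
Moduli of all roots: 0.7911.
All moduli strictly greater than 1? No.
Verdict: Not stationary.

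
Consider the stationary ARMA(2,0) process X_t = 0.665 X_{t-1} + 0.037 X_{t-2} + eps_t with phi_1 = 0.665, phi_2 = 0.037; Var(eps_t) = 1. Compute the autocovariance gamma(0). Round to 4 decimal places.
\gamma(0) = 1.9142

Multiply the model equation by X_{t-k} and take expectations. With theta_0 = psi_0 = 1 and psi_j the MA(infinity) weights, this gives
  gamma(k) - sum_i phi_i gamma(k-i) = c_k,
  c_k = sigma^2 * sum_{j=k..q} theta_j psi_{j-k}   (c_k = 0 for k > q),
using gamma(-m) = gamma(m).
Pure AR (q = 0): c_0 = sigma^2 = 1, c_k = 0 for k >= 1.
Equations for k = 0, 1, 2 (AR order 2, c_2 = 0):
  (E0) gamma(0) = phi_1 gamma(1) + phi_2 gamma(2) + c_0
  (E1) gamma(1) = phi_1 gamma(0) + phi_2 gamma(1) + c_1
  (E2) gamma(2) = phi_1 gamma(1) + phi_2 gamma(0)
From (E1): gamma(1) = A gamma(0) + B with
  A = phi_1 / (1 - phi_2) = 0.665 / 0.963 = 0.69055,   B = c_1 / (1 - phi_2) = 0 / 0.963 = 0.
Insert (E2) into (E0): gamma(0) (1 - phi_2^2) = phi_1 (1 + phi_2) gamma(1) + c_0.
  phi_1 (1 + phi_2) = (0.665)(1.037) = 0.689605,   1 - phi_2^2 = 0.998631.
Replace gamma(1) by A gamma(0) + B and collect gamma(0):
  gamma(0) [0.998631 - (0.689605)(0.69055)] = c_0 = 1
  gamma(0) * 0.522424 = 1
  gamma(0) = 1 / 0.522424 = 1.914154.
Therefore gamma(0) = 1.9142 (to 4 decimal places).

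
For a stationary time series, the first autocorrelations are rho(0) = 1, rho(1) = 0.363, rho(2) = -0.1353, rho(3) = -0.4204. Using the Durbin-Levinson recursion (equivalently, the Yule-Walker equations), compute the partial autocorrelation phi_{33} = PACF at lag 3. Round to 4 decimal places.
\phi_{33} = -0.3111

The PACF at lag k is phi_{kk}, the last component of the solution
to the Yule-Walker system G_k phi = r_k where
  (G_k)_{ij} = rho(|i - j|), (r_k)_i = rho(i), i,j = 1..k.
Equivalently, Durbin-Levinson gives phi_{kk} iteratively:
  phi_{11} = rho(1)
  phi_{kk} = [rho(k) - sum_{j=1..k-1} phi_{k-1,j} rho(k-j)]
            / [1 - sum_{j=1..k-1} phi_{k-1,j} rho(j)],
  phi_{k,j} = phi_{k-1,j} - phi_{kk} phi_{k-1,k-j},  j = 1..k-1.
Step k = 1:
  phi_11 = rho(1) = 0.363.
Step k = 2:
  phi_22 = [rho(2) - phi_11 rho(1)] / [1 - phi_11 rho(1)] = [-0.1353 - (0.363)(0.363)] / [1 - (0.363)(0.363)]
         = -0.267069 / 0.868231 = -0.307601.
  Update: phi_21 = phi_11 - phi_22 phi_11 = 0.363 - (-0.307601)(0.363) = 0.474659.
Step k = 3:
  phi_33 = [rho(3) - phi_21 rho(2) - phi_22 rho(1)] / [1 - phi_21 rho(1) - phi_22 rho(2)]
    numerator   = -0.4204 - (0.474659)(-0.1353) - (-0.307601)(0.363) = -0.24451932
    denominator = 1 - (0.474659)(0.363) - (-0.307601)(-0.1353) = 0.78608022
  phi_33 = -0.24451932 / 0.78608022 = -0.3111.
Therefore phi_{33} = -0.3111.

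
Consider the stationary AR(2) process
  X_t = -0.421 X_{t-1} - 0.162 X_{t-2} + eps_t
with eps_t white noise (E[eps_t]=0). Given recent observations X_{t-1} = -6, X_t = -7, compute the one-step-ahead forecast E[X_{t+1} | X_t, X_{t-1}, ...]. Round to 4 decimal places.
E[X_{t+1} \mid \mathcal F_t] = 3.9190

For an AR(p) model X_t = c + sum_i phi_i X_{t-i} + eps_t, the
one-step-ahead conditional mean is
  E[X_{t+1} | X_t, ...] = c + sum_i phi_i X_{t+1-i}.
Substitute known values:
  E[X_{t+1} | ...] = (-0.421) * (-7) + (-0.162) * (-6)
                   = 3.9190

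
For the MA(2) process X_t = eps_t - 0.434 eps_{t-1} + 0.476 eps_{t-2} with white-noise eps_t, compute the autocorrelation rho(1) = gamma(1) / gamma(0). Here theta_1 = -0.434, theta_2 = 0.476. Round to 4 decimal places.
\rho(1) = -0.4527

For an MA(q) process with theta_0 = 1, the autocovariance is
  gamma(k) = sigma^2 * sum_{i=0..q-k} theta_i * theta_{i+k},
and rho(k) = gamma(k) / gamma(0). Sigma^2 cancels.
  numerator   = (1)*(-0.434) + (-0.434)*(0.476) = -0.640584.
  denominator = (1)^2 + (-0.434)^2 + (0.476)^2 = 1.414932.
  rho(1) = -0.640584 / 1.414932 = -0.4527.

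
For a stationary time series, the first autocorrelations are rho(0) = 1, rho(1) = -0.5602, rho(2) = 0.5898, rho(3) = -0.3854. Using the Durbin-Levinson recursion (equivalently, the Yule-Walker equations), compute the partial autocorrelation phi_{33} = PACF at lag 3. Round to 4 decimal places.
\phi_{33} = 0.0651

The PACF at lag k is phi_{kk}, the last component of the solution
to the Yule-Walker system G_k phi = r_k where
  (G_k)_{ij} = rho(|i - j|), (r_k)_i = rho(i), i,j = 1..k.
Equivalently, Durbin-Levinson gives phi_{kk} iteratively:
  phi_{11} = rho(1)
  phi_{kk} = [rho(k) - sum_{j=1..k-1} phi_{k-1,j} rho(k-j)]
            / [1 - sum_{j=1..k-1} phi_{k-1,j} rho(j)],
  phi_{k,j} = phi_{k-1,j} - phi_{kk} phi_{k-1,k-j},  j = 1..k-1.
Step k = 1:
  phi_11 = rho(1) = -0.5602.
Step k = 2:
  phi_22 = [rho(2) - phi_11 rho(1)] / [1 - phi_11 rho(1)] = [0.5898 - (-0.5602)(-0.5602)] / [1 - (-0.5602)(-0.5602)]
         = 0.27597596 / 0.68617596 = 0.402194.
  Update: phi_21 = phi_11 - phi_22 phi_11 = -0.5602 - (0.402194)(-0.5602) = -0.334891.
Step k = 3:
  phi_33 = [rho(3) - phi_21 rho(2) - phi_22 rho(1)] / [1 - phi_21 rho(1) - phi_22 rho(2)]
    numerator   = -0.3854 - (-0.334891)(0.5898) - (0.402194)(-0.5602) = 0.03742778
    denominator = 1 - (-0.334891)(-0.5602) - (0.402194)(0.5898) = 0.57518004
  phi_33 = 0.03742778 / 0.57518004 = 0.0651.
Therefore phi_{33} = 0.0651.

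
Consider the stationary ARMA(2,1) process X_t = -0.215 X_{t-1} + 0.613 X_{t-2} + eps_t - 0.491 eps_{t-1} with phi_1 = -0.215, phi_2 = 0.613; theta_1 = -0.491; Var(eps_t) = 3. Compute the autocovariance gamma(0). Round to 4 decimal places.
\gamma(0) = 12.4196

Multiply the model equation by X_{t-k} and take expectations. With theta_0 = psi_0 = 1 and psi_j the MA(infinity) weights, this gives
  gamma(k) - sum_i phi_i gamma(k-i) = c_k,
  c_k = sigma^2 * sum_{j=k..q} theta_j psi_{j-k}   (c_k = 0 for k > q),
using gamma(-m) = gamma(m).
psi-weights needed (psi_j = theta_j + sum_i phi_i psi_{j-i}):
  psi_1 = theta_1 + phi_1 = -0.491 + (-0.215) = -0.706
Right-hand sides:
  c_0 = sigma^2 (1 + theta_1 psi_1) = 3 * (1 + (-0.491)(-0.706)) = 3 * 1.346646 = 4.039938
  c_1 = sigma^2 theta_1 = 3 * (-0.491) = -1.473
  c_2 = 0
Equations for k = 0, 1, 2 (AR order 2, c_2 = 0):
  (E0) gamma(0) = phi_1 gamma(1) + phi_2 gamma(2) + c_0
  (E1) gamma(1) = phi_1 gamma(0) + phi_2 gamma(1) + c_1
  (E2) gamma(2) = phi_1 gamma(1) + phi_2 gamma(0)
From (E1): gamma(1) = A gamma(0) + B with
  A = phi_1 / (1 - phi_2) = -0.215 / 0.387 = -0.555556,   B = c_1 / (1 - phi_2) = -1.473 / 0.387 = -3.806202.
Insert (E2) into (E0): gamma(0) (1 - phi_2^2) = phi_1 (1 + phi_2) gamma(1) + c_0.
  phi_1 (1 + phi_2) = (-0.215)(1.613) = -0.346795,   1 - phi_2^2 = 0.624231.
Replace gamma(1) by A gamma(0) + B and collect gamma(0):
  gamma(0) [0.624231 - (-0.346795)(-0.555556)] = (-0.346795)(-3.806202) + 4.039938
  gamma(0) * 0.431567 = 5.35991
  gamma(0) = 5.35991 / 0.431567 = 12.419644.
Therefore gamma(0) = 12.4196 (to 4 decimal places).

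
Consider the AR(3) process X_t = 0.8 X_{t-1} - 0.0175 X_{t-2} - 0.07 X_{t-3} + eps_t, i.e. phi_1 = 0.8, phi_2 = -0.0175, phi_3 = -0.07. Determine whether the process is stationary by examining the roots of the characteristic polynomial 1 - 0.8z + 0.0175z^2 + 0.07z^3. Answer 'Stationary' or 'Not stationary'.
\text{Stationary}

The AR(p) characteristic polynomial is P(z) = 1 - 0.8z + 0.0175z^2 + 0.07z^3.
Stationarity requires all roots to lie outside the unit circle, i.e. |z| > 1 for every root.
Degree 3: look for a simple real root z0 first, then factor out (1 - z/z0) and solve the remaining quadratic.
Testing z0 = -4: P(-4) = 1 + (-0.8)(-4) + (0.0175)(-4)^2 + (0.07)(-4)^3
  = 1 + (3.2) + (0.28) + (-4.48) = 0.  So z_0 = -4 is a root, |z_0| = 4.
Divide out the factor (1 + 0.25 z) = (1 - z/z0) (since 1/z0 = -0.25):
  P(z) = (1 + 0.25 z)(1 + (-1.05) z + (0.28) z^2)
  [check: z-coef -1.05 - (-0.25) = -0.8; z^2-coef 0.28 - (-0.25)(-1.05) = 0.0175; z^3-coef -(-0.25)(0.28) = 0.07.]
Remaining roots from the quadratic factor 1 + (-1.05) z + (0.28) z^2:
  Set 1 + (-1.05) z + (0.28) z^2 = 0, i.e. a z^2 + b z + c = 0 with a = 0.28, b = -1.05, c = 1.
  Discriminant D = b^2 - 4ac = (-1.05)^2 - 4*(0.28)*1 = 1.1025 - (1.12) = -0.0175.
  D < 0, so the roots are the complex-conjugate pair z = (-b +/- i sqrt(-D)) / (2a) = 1.875 +/- 0.2362i.
  For a conjugate pair |z|^2 = z * conj(z) = (product of roots) = c/a = 1/(0.28) = 3.571429, so |z| = sqrt(3.571429) = 1.8898 for both roots.
Moduli of all roots: 4.0000, 1.8898, 1.8898.
All moduli strictly greater than 1? Yes.
Verdict: Stationary.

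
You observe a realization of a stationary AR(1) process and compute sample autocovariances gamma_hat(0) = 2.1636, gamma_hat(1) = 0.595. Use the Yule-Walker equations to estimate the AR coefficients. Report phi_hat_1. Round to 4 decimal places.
\hat\phi_{1} = 0.2750

The Yule-Walker equations for an AR(p) process read, in matrix form,
  Gamma_p phi = r_p,   with   (Gamma_p)_{ij} = gamma(|i - j|),
                       (r_p)_i = gamma(i),   i,j = 1..p.
Substitute the sample gammas (Toeplitz matrix and right-hand side of size 1):
  Gamma_p = [[2.1636]]
  r_p     = [0.595]
With p = 1 this is the single equation gamma(0) phi_1 = gamma(1):
  phi_hat_1 = gamma(1) / gamma(0) = 0.595 / 2.1636 = 0.2750.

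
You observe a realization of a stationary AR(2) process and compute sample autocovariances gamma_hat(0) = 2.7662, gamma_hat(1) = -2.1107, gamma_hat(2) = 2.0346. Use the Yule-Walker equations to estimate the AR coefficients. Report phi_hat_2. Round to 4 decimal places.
\hat\phi_{2} = 0.3669

The Yule-Walker equations for an AR(p) process read, in matrix form,
  Gamma_p phi = r_p,   with   (Gamma_p)_{ij} = gamma(|i - j|),
                       (r_p)_i = gamma(i),   i,j = 1..p.
Substitute the sample gammas (Toeplitz matrix and right-hand side of size 2):
  Gamma_p = [[2.7662, -2.1107], [-2.1107, 2.7662]]
  r_p     = [-2.1107, 2.0346]
Written out:
  2.7662 phi_1 - 2.1107 phi_2 = -2.1107
  -2.1107 phi_1 + 2.7662 phi_2 = 2.0346
Solve by Cramer's rule:
  det = gamma(0)^2 - gamma(1)^2 = (2.7662)^2 - (-2.1107)^2 = 7.65186244 - 4.45505449 = 3.19680795
  phi_hat_1 = [gamma(1) gamma(0) - gamma(1) gamma(2)] / det = [(-2.1107)(2.7662) - (-2.1107)(2.0346)] / 3.19680795 = -1.54418812 / 3.19680795 = -0.483
  phi_hat_2 = [gamma(0) gamma(2) - gamma(1)^2] / det = [(2.7662)(2.0346) - (-2.1107)^2] / 3.19680795 = 1.17305603 / 3.19680795 = 0.3669
So phi_hat = [-0.4830, 0.3669].
Therefore phi_hat_2 = 0.3669.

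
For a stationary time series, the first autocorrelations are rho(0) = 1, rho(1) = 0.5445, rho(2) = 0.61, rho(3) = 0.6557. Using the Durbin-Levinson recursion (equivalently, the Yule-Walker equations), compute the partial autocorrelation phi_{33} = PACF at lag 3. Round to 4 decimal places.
\phi_{33} = 0.4060

The PACF at lag k is phi_{kk}, the last component of the solution
to the Yule-Walker system G_k phi = r_k where
  (G_k)_{ij} = rho(|i - j|), (r_k)_i = rho(i), i,j = 1..k.
Equivalently, Durbin-Levinson gives phi_{kk} iteratively:
  phi_{11} = rho(1)
  phi_{kk} = [rho(k) - sum_{j=1..k-1} phi_{k-1,j} rho(k-j)]
            / [1 - sum_{j=1..k-1} phi_{k-1,j} rho(j)],
  phi_{k,j} = phi_{k-1,j} - phi_{kk} phi_{k-1,k-j},  j = 1..k-1.
Step k = 1:
  phi_11 = rho(1) = 0.5445.
Step k = 2:
  phi_22 = [rho(2) - phi_11 rho(1)] / [1 - phi_11 rho(1)] = [0.61 - (0.5445)(0.5445)] / [1 - (0.5445)(0.5445)]
         = 0.31351975 / 0.70351975 = 0.445645.
  Update: phi_21 = phi_11 - phi_22 phi_11 = 0.5445 - (0.445645)(0.5445) = 0.301847.
Step k = 3:
  phi_33 = [rho(3) - phi_21 rho(2) - phi_22 rho(1)] / [1 - phi_21 rho(1) - phi_22 rho(2)]
    numerator   = 0.6557 - (0.301847)(0.61) - (0.445645)(0.5445) = 0.22892015
    denominator = 1 - (0.301847)(0.5445) - (0.445645)(0.61) = 0.56380138
  phi_33 = 0.22892015 / 0.56380138 = 0.406.
Therefore phi_{33} = 0.4060.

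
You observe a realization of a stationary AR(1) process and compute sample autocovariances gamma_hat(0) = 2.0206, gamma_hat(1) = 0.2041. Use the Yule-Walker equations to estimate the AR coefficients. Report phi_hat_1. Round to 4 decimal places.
\hat\phi_{1} = 0.1010

The Yule-Walker equations for an AR(p) process read, in matrix form,
  Gamma_p phi = r_p,   with   (Gamma_p)_{ij} = gamma(|i - j|),
                       (r_p)_i = gamma(i),   i,j = 1..p.
Substitute the sample gammas (Toeplitz matrix and right-hand side of size 1):
  Gamma_p = [[2.0206]]
  r_p     = [0.2041]
With p = 1 this is the single equation gamma(0) phi_1 = gamma(1):
  phi_hat_1 = gamma(1) / gamma(0) = 0.2041 / 2.0206 = 0.1010.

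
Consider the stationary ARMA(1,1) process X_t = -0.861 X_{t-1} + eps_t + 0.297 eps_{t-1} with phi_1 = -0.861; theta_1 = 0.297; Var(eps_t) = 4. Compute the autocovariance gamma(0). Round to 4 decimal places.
\gamma(0) = 8.9188

Multiply the model equation by X_{t-k} and take expectations. With theta_0 = psi_0 = 1 and psi_j the MA(infinity) weights, this gives
  gamma(k) - sum_i phi_i gamma(k-i) = c_k,
  c_k = sigma^2 * sum_{j=k..q} theta_j psi_{j-k}   (c_k = 0 for k > q),
using gamma(-m) = gamma(m).
psi-weights needed (psi_j = theta_j + sum_i phi_i psi_{j-i}):
  psi_1 = theta_1 + phi_1 = 0.297 + (-0.861) = -0.564
Right-hand sides:
  c_0 = sigma^2 (1 + theta_1 psi_1) = 4 * (1 + (0.297)(-0.564)) = 4 * 0.832492 = 3.329968
  c_1 = sigma^2 theta_1 = 4 * (0.297) = 1.188
  c_2 = 0
Equations for k = 0 and k = 1 (AR order 1):
  gamma(0) = phi_1 gamma(1) + c_0
  gamma(1) = phi_1 gamma(0) + c_1
Substituting the second into the first: gamma(0) (1 - phi_1^2) = c_0 + phi_1 c_1, so
  gamma(0) = (c_0 + phi_1 c_1) / (1 - phi_1^2) = (3.329968 + (-0.861)(1.188)) / (1 - (-0.861)^2) = 2.3071 / 0.258679 = 8.918776.
Therefore gamma(0) = 8.9188 (to 4 decimal places).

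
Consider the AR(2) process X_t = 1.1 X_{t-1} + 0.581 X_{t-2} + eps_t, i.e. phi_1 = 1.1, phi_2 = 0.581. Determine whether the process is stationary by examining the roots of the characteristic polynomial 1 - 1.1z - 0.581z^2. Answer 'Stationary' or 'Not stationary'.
\text{Not stationary}

The AR(p) characteristic polynomial is P(z) = 1 - 1.1z - 0.581z^2.
Stationarity requires all roots to lie outside the unit circle, i.e. |z| > 1 for every root.
Set 1 + (-1.1) z + (-0.581) z^2 = 0, i.e. a z^2 + b z + c = 0 with a = -0.581, b = -1.1, c = 1.
Discriminant D = b^2 - 4ac = (-1.1)^2 - 4*(-0.581)*1 = 1.21 - (-2.324) = 3.534.
D >= 0, so the roots are real: z = (-b +/- sqrt(D)) / (2a) = (1.1 +/- 1.879894) / (-1.162).
  z_1 = (1.1 + 1.879894) / (-1.162) = -2.5645,   |z_1| = 2.5645.
  z_2 = (1.1 - 1.879894) / (-1.162) = 0.6712,   |z_2| = 0.6712.
Moduli of all roots: 2.5645, 0.6712.
All moduli strictly greater than 1? No.
Verdict: Not stationary.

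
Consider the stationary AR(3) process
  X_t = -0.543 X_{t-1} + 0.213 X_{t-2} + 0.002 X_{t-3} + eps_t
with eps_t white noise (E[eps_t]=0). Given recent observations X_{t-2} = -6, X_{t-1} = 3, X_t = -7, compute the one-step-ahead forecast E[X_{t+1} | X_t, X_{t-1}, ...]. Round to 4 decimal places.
E[X_{t+1} \mid \mathcal F_t] = 4.4280

For an AR(p) model X_t = c + sum_i phi_i X_{t-i} + eps_t, the
one-step-ahead conditional mean is
  E[X_{t+1} | X_t, ...] = c + sum_i phi_i X_{t+1-i}.
Substitute known values:
  E[X_{t+1} | ...] = (-0.543) * (-7) + (0.213) * (3) + (0.002) * (-6)
                   = 4.4280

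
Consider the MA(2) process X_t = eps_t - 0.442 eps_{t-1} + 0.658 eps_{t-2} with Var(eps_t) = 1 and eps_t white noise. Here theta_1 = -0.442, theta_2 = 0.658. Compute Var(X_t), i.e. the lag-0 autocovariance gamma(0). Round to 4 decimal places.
\gamma(0) = 1.6283

For an MA(q) process X_t = eps_t + sum_i theta_i eps_{t-i} with
Var(eps_t) = sigma^2, the variance is
  gamma(0) = sigma^2 * (1 + sum_i theta_i^2).
  sum_i theta_i^2 = (-0.442)^2 + (0.658)^2 = 0.195364 + 0.432964 = 0.628328.
  gamma(0) = 1 * (1 + 0.628328) = 1 * 1.628328 = 1.628328, which rounds to 1.6283.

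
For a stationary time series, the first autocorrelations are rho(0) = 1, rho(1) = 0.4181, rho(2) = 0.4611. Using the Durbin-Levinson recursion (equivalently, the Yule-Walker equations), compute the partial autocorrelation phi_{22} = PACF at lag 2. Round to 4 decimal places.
\phi_{22} = 0.3469

The PACF at lag k is phi_{kk}, the last component of the solution
to the Yule-Walker system G_k phi = r_k where
  (G_k)_{ij} = rho(|i - j|), (r_k)_i = rho(i), i,j = 1..k.
Equivalently, Durbin-Levinson gives phi_{kk} iteratively:
  phi_{11} = rho(1)
  phi_{kk} = [rho(k) - sum_{j=1..k-1} phi_{k-1,j} rho(k-j)]
            / [1 - sum_{j=1..k-1} phi_{k-1,j} rho(j)],
  phi_{k,j} = phi_{k-1,j} - phi_{kk} phi_{k-1,k-j},  j = 1..k-1.
Step k = 1:
  phi_11 = rho(1) = 0.4181.
Step k = 2:
  phi_22 = [rho(2) - phi_11 rho(1)] / [1 - phi_11 rho(1)] = [0.4611 - (0.4181)(0.4181)] / [1 - (0.4181)(0.4181)]
         = 0.28629239 / 0.82519239 = 0.3469.
Therefore phi_{22} = 0.3469.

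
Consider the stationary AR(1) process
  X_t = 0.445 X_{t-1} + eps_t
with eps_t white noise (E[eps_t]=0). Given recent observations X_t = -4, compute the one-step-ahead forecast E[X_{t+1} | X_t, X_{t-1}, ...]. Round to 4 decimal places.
E[X_{t+1} \mid \mathcal F_t] = -1.7800

For an AR(p) model X_t = c + sum_i phi_i X_{t-i} + eps_t, the
one-step-ahead conditional mean is
  E[X_{t+1} | X_t, ...] = c + sum_i phi_i X_{t+1-i}.
Substitute known values:
  E[X_{t+1} | ...] = (0.445) * (-4)
                   = -1.7800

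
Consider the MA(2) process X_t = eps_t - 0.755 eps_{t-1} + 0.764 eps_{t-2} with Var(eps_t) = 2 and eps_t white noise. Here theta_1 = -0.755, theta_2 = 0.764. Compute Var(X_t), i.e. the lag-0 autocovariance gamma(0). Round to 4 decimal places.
\gamma(0) = 4.3074

For an MA(q) process X_t = eps_t + sum_i theta_i eps_{t-i} with
Var(eps_t) = sigma^2, the variance is
  gamma(0) = sigma^2 * (1 + sum_i theta_i^2).
  sum_i theta_i^2 = (-0.755)^2 + (0.764)^2 = 0.570025 + 0.583696 = 1.153721.
  gamma(0) = 2 * (1 + 1.153721) = 2 * 2.153721 = 4.307442, which rounds to 4.3074.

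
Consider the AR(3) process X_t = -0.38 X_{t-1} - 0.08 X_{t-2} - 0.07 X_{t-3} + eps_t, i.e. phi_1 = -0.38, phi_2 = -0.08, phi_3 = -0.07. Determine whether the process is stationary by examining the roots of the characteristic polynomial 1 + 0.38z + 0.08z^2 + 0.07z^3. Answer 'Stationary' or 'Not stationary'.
\text{Stationary}

The AR(p) characteristic polynomial is P(z) = 1 + 0.38z + 0.08z^2 + 0.07z^3.
Stationarity requires all roots to lie outside the unit circle, i.e. |z| > 1 for every root.
Degree 3: look for a simple real root z0 first, then factor out (1 - z/z0) and solve the remaining quadratic.
Testing z0 = -2: P(-2) = 1 + (0.38)(-2) + (0.08)(-2)^2 + (0.07)(-2)^3
  = 1 + (-0.76) + (0.32) + (-0.56) = 0.  So z_0 = -2 is a root, |z_0| = 2.
Divide out the factor (1 + 0.5 z) = (1 - z/z0) (since 1/z0 = -0.5):
  P(z) = (1 + 0.5 z)(1 + (-0.12) z + (0.14) z^2)
  [check: z-coef -0.12 - (-0.5) = 0.38; z^2-coef 0.14 - (-0.5)(-0.12) = 0.08; z^3-coef -(-0.5)(0.14) = 0.07.]
Remaining roots from the quadratic factor 1 + (-0.12) z + (0.14) z^2:
  Set 1 + (-0.12) z + (0.14) z^2 = 0, i.e. a z^2 + b z + c = 0 with a = 0.14, b = -0.12, c = 1.
  Discriminant D = b^2 - 4ac = (-0.12)^2 - 4*(0.14)*1 = 0.0144 - (0.56) = -0.5456.
  D < 0, so the roots are the complex-conjugate pair z = (-b +/- i sqrt(-D)) / (2a) = 0.4286 +/- 2.638i.
  For a conjugate pair |z|^2 = z * conj(z) = (product of roots) = c/a = 1/(0.14) = 7.142857, so |z| = sqrt(7.142857) = 2.6726 for both roots.
Moduli of all roots: 2.0000, 2.6726, 2.6726.
All moduli strictly greater than 1? Yes.
Verdict: Stationary.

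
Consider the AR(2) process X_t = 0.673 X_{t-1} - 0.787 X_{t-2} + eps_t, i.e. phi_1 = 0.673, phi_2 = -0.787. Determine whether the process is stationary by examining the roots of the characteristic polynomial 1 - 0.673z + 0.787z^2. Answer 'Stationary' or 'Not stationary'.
\text{Stationary}

The AR(p) characteristic polynomial is P(z) = 1 - 0.673z + 0.787z^2.
Stationarity requires all roots to lie outside the unit circle, i.e. |z| > 1 for every root.
Set 1 + (-0.673) z + (0.787) z^2 = 0, i.e. a z^2 + b z + c = 0 with a = 0.787, b = -0.673, c = 1.
Discriminant D = b^2 - 4ac = (-0.673)^2 - 4*(0.787)*1 = 0.452929 - (3.148) = -2.695071.
D < 0, so the roots are the complex-conjugate pair z = (-b +/- i sqrt(-D)) / (2a) = 0.4276 +/- 1.043i.
For a conjugate pair |z|^2 = z * conj(z) = (product of roots) = c/a = 1/(0.787) = 1.270648, so |z| = sqrt(1.270648) = 1.1272 for both roots.
Moduli of all roots: 1.1272, 1.1272.
All moduli strictly greater than 1? Yes.
Verdict: Stationary.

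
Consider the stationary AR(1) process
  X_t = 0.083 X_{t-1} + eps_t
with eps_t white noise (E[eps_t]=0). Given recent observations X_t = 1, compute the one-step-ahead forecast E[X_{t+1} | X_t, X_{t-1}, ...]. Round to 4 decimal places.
E[X_{t+1} \mid \mathcal F_t] = 0.0830

For an AR(p) model X_t = c + sum_i phi_i X_{t-i} + eps_t, the
one-step-ahead conditional mean is
  E[X_{t+1} | X_t, ...] = c + sum_i phi_i X_{t+1-i}.
Substitute known values:
  E[X_{t+1} | ...] = (0.083) * (1)
                   = 0.0830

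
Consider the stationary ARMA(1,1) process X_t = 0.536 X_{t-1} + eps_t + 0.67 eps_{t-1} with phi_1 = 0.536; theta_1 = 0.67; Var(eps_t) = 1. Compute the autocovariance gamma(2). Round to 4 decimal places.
\gamma(2) = 1.2327

Multiply the model equation by X_{t-k} and take expectations. With theta_0 = psi_0 = 1 and psi_j the MA(infinity) weights, this gives
  gamma(k) - sum_i phi_i gamma(k-i) = c_k,
  c_k = sigma^2 * sum_{j=k..q} theta_j psi_{j-k}   (c_k = 0 for k > q),
using gamma(-m) = gamma(m).
psi-weights needed (psi_j = theta_j + sum_i phi_i psi_{j-i}):
  psi_1 = theta_1 + phi_1 = 0.67 + (0.536) = 1.206
Right-hand sides:
  c_0 = sigma^2 (1 + theta_1 psi_1) = 1 * (1 + (0.67)(1.206)) = 1 * 1.80802 = 1.80802
  c_1 = sigma^2 theta_1 = 1 * (0.67) = 0.67
  c_2 = 0
Equations for k = 0 and k = 1 (AR order 1):
  gamma(0) = phi_1 gamma(1) + c_0
  gamma(1) = phi_1 gamma(0) + c_1
Substituting the second into the first: gamma(0) (1 - phi_1^2) = c_0 + phi_1 c_1, so
  gamma(0) = (c_0 + phi_1 c_1) / (1 - phi_1^2) = (1.80802 + (0.536)(0.67)) / (1 - (0.536)^2) = 2.16714 / 0.712704 = 3.040729.
  gamma(1) = phi_1 gamma(0) + c_1 = (0.536)(3.040729) + (0.67) = 2.299831.
For k = 2 (> q): gamma(2) = phi_1 gamma(1) = (0.536)(2.299831) = 1.232709.
Therefore gamma(2) = 1.2327 (to 4 decimal places).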